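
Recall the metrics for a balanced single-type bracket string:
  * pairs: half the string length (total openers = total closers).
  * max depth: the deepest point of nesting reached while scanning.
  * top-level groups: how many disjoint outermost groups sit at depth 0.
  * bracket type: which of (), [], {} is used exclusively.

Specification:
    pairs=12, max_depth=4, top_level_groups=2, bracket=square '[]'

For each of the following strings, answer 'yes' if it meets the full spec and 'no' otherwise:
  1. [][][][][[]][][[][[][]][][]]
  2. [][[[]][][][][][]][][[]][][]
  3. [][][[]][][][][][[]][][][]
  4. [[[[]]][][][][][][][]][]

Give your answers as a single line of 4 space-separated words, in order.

String 1 '[][][][][[]][][[][[][]][][]]': depth seq [1 0 1 0 1 0 1 0 1 2 1 0 1 0 1 2 1 2 3 2 3 2 1 2 1 2 1 0]
  -> pairs=14 depth=3 groups=7 -> no
String 2 '[][[[]][][][][][]][][[]][][]': depth seq [1 0 1 2 3 2 1 2 1 2 1 2 1 2 1 2 1 0 1 0 1 2 1 0 1 0 1 0]
  -> pairs=14 depth=3 groups=6 -> no
String 3 '[][][[]][][][][][[]][][][]': depth seq [1 0 1 0 1 2 1 0 1 0 1 0 1 0 1 0 1 2 1 0 1 0 1 0 1 0]
  -> pairs=13 depth=2 groups=11 -> no
String 4 '[[[[]]][][][][][][][]][]': depth seq [1 2 3 4 3 2 1 2 1 2 1 2 1 2 1 2 1 2 1 2 1 0 1 0]
  -> pairs=12 depth=4 groups=2 -> yes

Answer: no no no yes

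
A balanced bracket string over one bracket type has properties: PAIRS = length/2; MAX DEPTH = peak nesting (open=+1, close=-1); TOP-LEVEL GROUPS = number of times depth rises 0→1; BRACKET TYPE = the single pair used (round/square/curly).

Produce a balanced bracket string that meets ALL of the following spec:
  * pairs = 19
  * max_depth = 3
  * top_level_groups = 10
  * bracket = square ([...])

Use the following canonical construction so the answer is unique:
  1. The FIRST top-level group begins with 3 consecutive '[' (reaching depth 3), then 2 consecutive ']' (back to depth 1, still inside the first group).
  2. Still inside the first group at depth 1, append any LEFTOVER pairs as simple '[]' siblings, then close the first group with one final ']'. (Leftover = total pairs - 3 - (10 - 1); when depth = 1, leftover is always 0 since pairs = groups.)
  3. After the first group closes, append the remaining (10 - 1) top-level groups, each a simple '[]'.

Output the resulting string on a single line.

Spec: pairs=19 depth=3 groups=10
Leftover pairs = 19 - 3 - (10-1) = 7
First group: deep chain of depth 3 + 7 sibling pairs
Remaining 9 groups: simple '[]' each

Answer: [[[]][][][][][][][]][][][][][][][][][]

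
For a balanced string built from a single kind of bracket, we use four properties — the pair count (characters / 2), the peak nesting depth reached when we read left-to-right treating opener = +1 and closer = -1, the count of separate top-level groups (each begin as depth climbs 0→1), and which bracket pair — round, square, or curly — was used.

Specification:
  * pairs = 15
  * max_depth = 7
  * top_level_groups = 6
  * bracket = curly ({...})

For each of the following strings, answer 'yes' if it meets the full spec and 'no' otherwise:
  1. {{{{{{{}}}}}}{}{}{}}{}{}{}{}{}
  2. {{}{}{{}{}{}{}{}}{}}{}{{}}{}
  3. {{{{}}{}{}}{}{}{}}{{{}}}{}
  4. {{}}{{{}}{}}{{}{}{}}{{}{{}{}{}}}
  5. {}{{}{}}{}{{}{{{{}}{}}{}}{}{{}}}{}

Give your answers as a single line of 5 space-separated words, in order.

String 1 '{{{{{{{}}}}}}{}{}{}}{}{}{}{}{}': depth seq [1 2 3 4 5 6 7 6 5 4 3 2 1 2 1 2 1 2 1 0 1 0 1 0 1 0 1 0 1 0]
  -> pairs=15 depth=7 groups=6 -> yes
String 2 '{{}{}{{}{}{}{}{}}{}}{}{{}}{}': depth seq [1 2 1 2 1 2 3 2 3 2 3 2 3 2 3 2 1 2 1 0 1 0 1 2 1 0 1 0]
  -> pairs=14 depth=3 groups=4 -> no
String 3 '{{{{}}{}{}}{}{}{}}{{{}}}{}': depth seq [1 2 3 4 3 2 3 2 3 2 1 2 1 2 1 2 1 0 1 2 3 2 1 0 1 0]
  -> pairs=13 depth=4 groups=3 -> no
String 4 '{{}}{{{}}{}}{{}{}{}}{{}{{}{}{}}}': depth seq [1 2 1 0 1 2 3 2 1 2 1 0 1 2 1 2 1 2 1 0 1 2 1 2 3 2 3 2 3 2 1 0]
  -> pairs=16 depth=3 groups=4 -> no
String 5 '{}{{}{}}{}{{}{{{{}}{}}{}}{}{{}}}{}': depth seq [1 0 1 2 1 2 1 0 1 0 1 2 1 2 3 4 5 4 3 4 3 2 3 2 1 2 1 2 3 2 1 0 1 0]
  -> pairs=17 depth=5 groups=5 -> no

Answer: yes no no no no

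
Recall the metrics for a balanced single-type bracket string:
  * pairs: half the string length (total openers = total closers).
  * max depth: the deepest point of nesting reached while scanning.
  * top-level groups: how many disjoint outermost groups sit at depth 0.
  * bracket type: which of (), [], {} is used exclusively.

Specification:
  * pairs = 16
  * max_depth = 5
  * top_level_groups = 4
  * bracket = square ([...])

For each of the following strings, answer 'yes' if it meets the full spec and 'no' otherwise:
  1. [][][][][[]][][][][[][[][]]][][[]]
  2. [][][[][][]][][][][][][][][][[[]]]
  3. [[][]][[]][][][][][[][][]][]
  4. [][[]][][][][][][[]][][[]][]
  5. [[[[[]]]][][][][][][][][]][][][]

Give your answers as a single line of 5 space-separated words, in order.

Answer: no no no no yes

Derivation:
String 1 '[][][][][[]][][][][[][[][]]][][[]]': depth seq [1 0 1 0 1 0 1 0 1 2 1 0 1 0 1 0 1 0 1 2 1 2 3 2 3 2 1 0 1 0 1 2 1 0]
  -> pairs=17 depth=3 groups=11 -> no
String 2 '[][][[][][]][][][][][][][][][[[]]]': depth seq [1 0 1 0 1 2 1 2 1 2 1 0 1 0 1 0 1 0 1 0 1 0 1 0 1 0 1 0 1 2 3 2 1 0]
  -> pairs=17 depth=3 groups=12 -> no
String 3 '[[][]][[]][][][][][[][][]][]': depth seq [1 2 1 2 1 0 1 2 1 0 1 0 1 0 1 0 1 0 1 2 1 2 1 2 1 0 1 0]
  -> pairs=14 depth=2 groups=8 -> no
String 4 '[][[]][][][][][][[]][][[]][]': depth seq [1 0 1 2 1 0 1 0 1 0 1 0 1 0 1 0 1 2 1 0 1 0 1 2 1 0 1 0]
  -> pairs=14 depth=2 groups=11 -> no
String 5 '[[[[[]]]][][][][][][][][]][][][]': depth seq [1 2 3 4 5 4 3 2 1 2 1 2 1 2 1 2 1 2 1 2 1 2 1 2 1 0 1 0 1 0 1 0]
  -> pairs=16 depth=5 groups=4 -> yes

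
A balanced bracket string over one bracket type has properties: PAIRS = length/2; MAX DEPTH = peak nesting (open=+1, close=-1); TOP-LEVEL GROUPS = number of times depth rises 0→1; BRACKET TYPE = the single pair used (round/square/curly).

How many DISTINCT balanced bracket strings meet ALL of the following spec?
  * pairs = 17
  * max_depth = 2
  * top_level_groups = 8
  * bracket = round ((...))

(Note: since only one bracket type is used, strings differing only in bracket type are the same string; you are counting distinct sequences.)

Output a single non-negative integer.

Spec: pairs=17 depth=2 groups=8
Count(depth <= 2) = 11440
Count(depth <= 1) = 0
Count(depth == 2) = 11440 - 0 = 11440

Answer: 11440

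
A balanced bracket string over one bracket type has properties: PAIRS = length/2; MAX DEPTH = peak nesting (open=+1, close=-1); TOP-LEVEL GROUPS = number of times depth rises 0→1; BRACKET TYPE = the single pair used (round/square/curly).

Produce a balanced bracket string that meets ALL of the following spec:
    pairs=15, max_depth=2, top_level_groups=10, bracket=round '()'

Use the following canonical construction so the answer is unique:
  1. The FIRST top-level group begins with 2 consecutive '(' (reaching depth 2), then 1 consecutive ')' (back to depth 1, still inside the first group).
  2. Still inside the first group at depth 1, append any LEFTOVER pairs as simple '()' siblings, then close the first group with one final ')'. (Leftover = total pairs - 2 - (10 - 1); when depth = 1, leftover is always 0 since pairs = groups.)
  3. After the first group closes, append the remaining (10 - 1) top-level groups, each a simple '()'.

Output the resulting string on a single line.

Answer: (()()()()())()()()()()()()()()

Derivation:
Spec: pairs=15 depth=2 groups=10
Leftover pairs = 15 - 2 - (10-1) = 4
First group: deep chain of depth 2 + 4 sibling pairs
Remaining 9 groups: simple '()' each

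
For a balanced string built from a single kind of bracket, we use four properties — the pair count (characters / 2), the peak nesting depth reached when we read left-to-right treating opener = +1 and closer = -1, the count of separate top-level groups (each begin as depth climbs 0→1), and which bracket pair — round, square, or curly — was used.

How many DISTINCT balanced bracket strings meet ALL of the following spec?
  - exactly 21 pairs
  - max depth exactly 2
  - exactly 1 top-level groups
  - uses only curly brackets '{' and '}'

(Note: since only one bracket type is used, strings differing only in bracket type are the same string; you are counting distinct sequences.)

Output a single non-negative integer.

Spec: pairs=21 depth=2 groups=1
Count(depth <= 2) = 1
Count(depth <= 1) = 0
Count(depth == 2) = 1 - 0 = 1

Answer: 1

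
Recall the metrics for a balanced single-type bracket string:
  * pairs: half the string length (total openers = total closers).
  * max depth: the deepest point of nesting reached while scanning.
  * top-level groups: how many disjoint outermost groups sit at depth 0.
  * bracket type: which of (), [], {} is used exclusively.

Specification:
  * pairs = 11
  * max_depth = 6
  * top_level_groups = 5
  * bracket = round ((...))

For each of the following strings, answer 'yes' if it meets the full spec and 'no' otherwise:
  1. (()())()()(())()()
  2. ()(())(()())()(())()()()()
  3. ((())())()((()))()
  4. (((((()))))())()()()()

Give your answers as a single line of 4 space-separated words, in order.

String 1 '(()())()()(())()()': depth seq [1 2 1 2 1 0 1 0 1 0 1 2 1 0 1 0 1 0]
  -> pairs=9 depth=2 groups=6 -> no
String 2 '()(())(()())()(())()()()()': depth seq [1 0 1 2 1 0 1 2 1 2 1 0 1 0 1 2 1 0 1 0 1 0 1 0 1 0]
  -> pairs=13 depth=2 groups=9 -> no
String 3 '((())())()((()))()': depth seq [1 2 3 2 1 2 1 0 1 0 1 2 3 2 1 0 1 0]
  -> pairs=9 depth=3 groups=4 -> no
String 4 '(((((()))))())()()()()': depth seq [1 2 3 4 5 6 5 4 3 2 1 2 1 0 1 0 1 0 1 0 1 0]
  -> pairs=11 depth=6 groups=5 -> yes

Answer: no no no yes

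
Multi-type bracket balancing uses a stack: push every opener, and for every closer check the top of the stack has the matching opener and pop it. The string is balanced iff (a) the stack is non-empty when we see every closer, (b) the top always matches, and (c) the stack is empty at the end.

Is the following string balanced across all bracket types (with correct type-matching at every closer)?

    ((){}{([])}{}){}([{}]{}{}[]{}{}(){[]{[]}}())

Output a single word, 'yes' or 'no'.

pos 0: push '('; stack = (
pos 1: push '('; stack = ((
pos 2: ')' matches '('; pop; stack = (
pos 3: push '{'; stack = ({
pos 4: '}' matches '{'; pop; stack = (
pos 5: push '{'; stack = ({
pos 6: push '('; stack = ({(
pos 7: push '['; stack = ({([
pos 8: ']' matches '['; pop; stack = ({(
pos 9: ')' matches '('; pop; stack = ({
pos 10: '}' matches '{'; pop; stack = (
pos 11: push '{'; stack = ({
pos 12: '}' matches '{'; pop; stack = (
pos 13: ')' matches '('; pop; stack = (empty)
pos 14: push '{'; stack = {
pos 15: '}' matches '{'; pop; stack = (empty)
pos 16: push '('; stack = (
pos 17: push '['; stack = ([
pos 18: push '{'; stack = ([{
pos 19: '}' matches '{'; pop; stack = ([
pos 20: ']' matches '['; pop; stack = (
pos 21: push '{'; stack = ({
pos 22: '}' matches '{'; pop; stack = (
pos 23: push '{'; stack = ({
pos 24: '}' matches '{'; pop; stack = (
pos 25: push '['; stack = ([
pos 26: ']' matches '['; pop; stack = (
pos 27: push '{'; stack = ({
pos 28: '}' matches '{'; pop; stack = (
pos 29: push '{'; stack = ({
pos 30: '}' matches '{'; pop; stack = (
pos 31: push '('; stack = ((
pos 32: ')' matches '('; pop; stack = (
pos 33: push '{'; stack = ({
pos 34: push '['; stack = ({[
pos 35: ']' matches '['; pop; stack = ({
pos 36: push '{'; stack = ({{
pos 37: push '['; stack = ({{[
pos 38: ']' matches '['; pop; stack = ({{
pos 39: '}' matches '{'; pop; stack = ({
pos 40: '}' matches '{'; pop; stack = (
pos 41: push '('; stack = ((
pos 42: ')' matches '('; pop; stack = (
pos 43: ')' matches '('; pop; stack = (empty)
end: stack empty → VALID
Verdict: properly nested → yes

Answer: yes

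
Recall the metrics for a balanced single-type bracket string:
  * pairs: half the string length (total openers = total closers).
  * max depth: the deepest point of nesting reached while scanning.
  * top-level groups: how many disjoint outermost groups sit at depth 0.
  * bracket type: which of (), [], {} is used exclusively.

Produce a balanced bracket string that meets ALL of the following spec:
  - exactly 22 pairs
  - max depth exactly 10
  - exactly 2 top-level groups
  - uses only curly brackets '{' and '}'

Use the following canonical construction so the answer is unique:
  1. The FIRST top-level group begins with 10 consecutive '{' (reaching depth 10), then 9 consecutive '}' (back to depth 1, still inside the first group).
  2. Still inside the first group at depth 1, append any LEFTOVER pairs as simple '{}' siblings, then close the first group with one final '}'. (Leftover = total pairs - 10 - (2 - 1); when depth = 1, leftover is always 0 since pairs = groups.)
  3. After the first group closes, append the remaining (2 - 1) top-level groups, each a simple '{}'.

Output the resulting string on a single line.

Answer: {{{{{{{{{{}}}}}}}}}{}{}{}{}{}{}{}{}{}{}{}}{}

Derivation:
Spec: pairs=22 depth=10 groups=2
Leftover pairs = 22 - 10 - (2-1) = 11
First group: deep chain of depth 10 + 11 sibling pairs
Remaining 1 groups: simple '{}' each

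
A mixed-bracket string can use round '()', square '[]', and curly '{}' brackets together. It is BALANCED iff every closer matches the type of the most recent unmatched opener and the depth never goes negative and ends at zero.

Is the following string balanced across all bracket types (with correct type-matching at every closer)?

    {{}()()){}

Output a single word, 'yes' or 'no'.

pos 0: push '{'; stack = {
pos 1: push '{'; stack = {{
pos 2: '}' matches '{'; pop; stack = {
pos 3: push '('; stack = {(
pos 4: ')' matches '('; pop; stack = {
pos 5: push '('; stack = {(
pos 6: ')' matches '('; pop; stack = {
pos 7: saw closer ')' but top of stack is '{' (expected '}') → INVALID
Verdict: type mismatch at position 7: ')' closes '{' → no

Answer: no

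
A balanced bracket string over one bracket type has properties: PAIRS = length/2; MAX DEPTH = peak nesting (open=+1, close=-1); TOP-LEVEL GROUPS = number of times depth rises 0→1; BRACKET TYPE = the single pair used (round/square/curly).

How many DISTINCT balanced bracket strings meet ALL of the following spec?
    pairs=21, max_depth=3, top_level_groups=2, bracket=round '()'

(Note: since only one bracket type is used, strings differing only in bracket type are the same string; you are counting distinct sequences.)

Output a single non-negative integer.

Spec: pairs=21 depth=3 groups=2
Count(depth <= 3) = 2883584
Count(depth <= 2) = 20
Count(depth == 3) = 2883584 - 20 = 2883564

Answer: 2883564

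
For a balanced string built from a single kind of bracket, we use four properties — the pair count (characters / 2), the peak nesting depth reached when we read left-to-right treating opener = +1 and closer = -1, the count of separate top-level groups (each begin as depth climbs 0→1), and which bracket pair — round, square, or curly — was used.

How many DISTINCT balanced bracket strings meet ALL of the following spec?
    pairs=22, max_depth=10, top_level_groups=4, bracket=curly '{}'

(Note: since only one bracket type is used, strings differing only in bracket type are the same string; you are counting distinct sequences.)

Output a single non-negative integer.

Spec: pairs=22 depth=10 groups=4
Count(depth <= 10) = 11201928192
Count(depth <= 9) = 10921031894
Count(depth == 10) = 11201928192 - 10921031894 = 280896298

Answer: 280896298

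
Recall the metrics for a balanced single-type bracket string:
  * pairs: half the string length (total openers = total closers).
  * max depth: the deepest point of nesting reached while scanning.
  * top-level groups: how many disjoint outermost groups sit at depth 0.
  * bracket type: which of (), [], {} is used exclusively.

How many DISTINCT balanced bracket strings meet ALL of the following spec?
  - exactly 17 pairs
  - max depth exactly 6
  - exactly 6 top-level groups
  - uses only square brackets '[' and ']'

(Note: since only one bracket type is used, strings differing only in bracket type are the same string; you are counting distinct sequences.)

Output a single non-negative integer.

Spec: pairs=17 depth=6 groups=6
Count(depth <= 6) = 4310280
Count(depth <= 5) = 3689364
Count(depth == 6) = 4310280 - 3689364 = 620916

Answer: 620916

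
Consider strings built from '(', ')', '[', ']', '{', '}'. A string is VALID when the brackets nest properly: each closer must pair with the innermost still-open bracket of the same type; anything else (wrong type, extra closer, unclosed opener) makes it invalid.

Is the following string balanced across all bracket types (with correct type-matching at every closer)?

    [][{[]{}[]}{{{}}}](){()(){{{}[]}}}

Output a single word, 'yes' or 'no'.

Answer: yes

Derivation:
pos 0: push '['; stack = [
pos 1: ']' matches '['; pop; stack = (empty)
pos 2: push '['; stack = [
pos 3: push '{'; stack = [{
pos 4: push '['; stack = [{[
pos 5: ']' matches '['; pop; stack = [{
pos 6: push '{'; stack = [{{
pos 7: '}' matches '{'; pop; stack = [{
pos 8: push '['; stack = [{[
pos 9: ']' matches '['; pop; stack = [{
pos 10: '}' matches '{'; pop; stack = [
pos 11: push '{'; stack = [{
pos 12: push '{'; stack = [{{
pos 13: push '{'; stack = [{{{
pos 14: '}' matches '{'; pop; stack = [{{
pos 15: '}' matches '{'; pop; stack = [{
pos 16: '}' matches '{'; pop; stack = [
pos 17: ']' matches '['; pop; stack = (empty)
pos 18: push '('; stack = (
pos 19: ')' matches '('; pop; stack = (empty)
pos 20: push '{'; stack = {
pos 21: push '('; stack = {(
pos 22: ')' matches '('; pop; stack = {
pos 23: push '('; stack = {(
pos 24: ')' matches '('; pop; stack = {
pos 25: push '{'; stack = {{
pos 26: push '{'; stack = {{{
pos 27: push '{'; stack = {{{{
pos 28: '}' matches '{'; pop; stack = {{{
pos 29: push '['; stack = {{{[
pos 30: ']' matches '['; pop; stack = {{{
pos 31: '}' matches '{'; pop; stack = {{
pos 32: '}' matches '{'; pop; stack = {
pos 33: '}' matches '{'; pop; stack = (empty)
end: stack empty → VALID
Verdict: properly nested → yes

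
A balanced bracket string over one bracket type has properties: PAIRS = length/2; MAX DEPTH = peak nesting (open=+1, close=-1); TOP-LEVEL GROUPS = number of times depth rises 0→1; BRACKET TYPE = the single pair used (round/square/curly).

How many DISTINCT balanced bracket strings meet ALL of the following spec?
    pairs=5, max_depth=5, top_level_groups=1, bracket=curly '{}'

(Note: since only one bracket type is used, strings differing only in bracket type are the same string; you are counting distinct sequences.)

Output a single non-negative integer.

Answer: 1

Derivation:
Spec: pairs=5 depth=5 groups=1
Count(depth <= 5) = 14
Count(depth <= 4) = 13
Count(depth == 5) = 14 - 13 = 1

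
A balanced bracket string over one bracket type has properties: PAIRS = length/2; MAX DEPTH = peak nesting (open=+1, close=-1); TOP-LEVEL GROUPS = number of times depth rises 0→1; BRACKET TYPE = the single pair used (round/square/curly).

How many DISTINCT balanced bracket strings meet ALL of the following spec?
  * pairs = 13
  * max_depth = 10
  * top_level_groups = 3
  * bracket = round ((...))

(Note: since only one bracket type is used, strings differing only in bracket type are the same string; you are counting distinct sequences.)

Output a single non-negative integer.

Answer: 57

Derivation:
Spec: pairs=13 depth=10 groups=3
Count(depth <= 10) = 149223
Count(depth <= 9) = 149166
Count(depth == 10) = 149223 - 149166 = 57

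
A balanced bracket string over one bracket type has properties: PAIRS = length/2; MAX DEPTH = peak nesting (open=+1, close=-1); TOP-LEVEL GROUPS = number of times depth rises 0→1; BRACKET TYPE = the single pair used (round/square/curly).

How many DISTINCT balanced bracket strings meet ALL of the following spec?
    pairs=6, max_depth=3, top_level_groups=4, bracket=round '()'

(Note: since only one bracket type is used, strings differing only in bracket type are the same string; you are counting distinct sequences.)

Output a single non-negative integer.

Spec: pairs=6 depth=3 groups=4
Count(depth <= 3) = 14
Count(depth <= 2) = 10
Count(depth == 3) = 14 - 10 = 4

Answer: 4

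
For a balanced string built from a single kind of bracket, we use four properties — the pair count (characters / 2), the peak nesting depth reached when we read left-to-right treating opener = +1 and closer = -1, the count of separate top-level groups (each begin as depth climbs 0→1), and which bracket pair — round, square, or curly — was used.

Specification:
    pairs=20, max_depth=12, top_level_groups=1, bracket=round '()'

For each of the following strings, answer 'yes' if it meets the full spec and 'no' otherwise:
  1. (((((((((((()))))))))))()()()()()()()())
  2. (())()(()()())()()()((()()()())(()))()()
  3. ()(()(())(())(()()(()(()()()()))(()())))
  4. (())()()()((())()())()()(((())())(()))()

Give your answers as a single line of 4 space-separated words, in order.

String 1 '(((((((((((()))))))))))()()()()()()()())': depth seq [1 2 3 4 5 6 7 8 9 10 11 12 11 10 9 8 7 6 5 4 3 2 1 2 1 2 1 2 1 2 1 2 1 2 1 2 1 2 1 0]
  -> pairs=20 depth=12 groups=1 -> yes
String 2 '(())()(()()())()()()((()()()())(()))()()': depth seq [1 2 1 0 1 0 1 2 1 2 1 2 1 0 1 0 1 0 1 0 1 2 3 2 3 2 3 2 3 2 1 2 3 2 1 0 1 0 1 0]
  -> pairs=20 depth=3 groups=9 -> no
String 3 '()(()(())(())(()()(()(()()()()))(()())))': depth seq [1 0 1 2 1 2 3 2 1 2 3 2 1 2 3 2 3 2 3 4 3 4 5 4 5 4 5 4 5 4 3 2 3 4 3 4 3 2 1 0]
  -> pairs=20 depth=5 groups=2 -> no
String 4 '(())()()()((())()())()()(((())())(()))()': depth seq [1 2 1 0 1 0 1 0 1 0 1 2 3 2 1 2 1 2 1 0 1 0 1 0 1 2 3 4 3 2 3 2 1 2 3 2 1 0 1 0]
  -> pairs=20 depth=4 groups=9 -> no

Answer: yes no no no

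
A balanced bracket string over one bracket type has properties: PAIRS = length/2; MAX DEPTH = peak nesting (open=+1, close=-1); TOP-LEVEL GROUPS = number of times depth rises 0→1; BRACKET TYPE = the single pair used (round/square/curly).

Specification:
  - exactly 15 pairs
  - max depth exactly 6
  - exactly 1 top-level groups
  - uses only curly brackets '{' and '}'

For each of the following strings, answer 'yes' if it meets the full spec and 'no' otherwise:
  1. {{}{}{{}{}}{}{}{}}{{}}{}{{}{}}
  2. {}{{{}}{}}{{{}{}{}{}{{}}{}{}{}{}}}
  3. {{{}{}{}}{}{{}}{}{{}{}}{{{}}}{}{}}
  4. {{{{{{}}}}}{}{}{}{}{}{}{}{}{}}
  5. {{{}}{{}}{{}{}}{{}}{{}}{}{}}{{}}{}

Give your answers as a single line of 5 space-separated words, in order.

Answer: no no no yes no

Derivation:
String 1 '{{}{}{{}{}}{}{}{}}{{}}{}{{}{}}': depth seq [1 2 1 2 1 2 3 2 3 2 1 2 1 2 1 2 1 0 1 2 1 0 1 0 1 2 1 2 1 0]
  -> pairs=15 depth=3 groups=4 -> no
String 2 '{}{{{}}{}}{{{}{}{}{}{{}}{}{}{}{}}}': depth seq [1 0 1 2 3 2 1 2 1 0 1 2 3 2 3 2 3 2 3 2 3 4 3 2 3 2 3 2 3 2 3 2 1 0]
  -> pairs=17 depth=4 groups=3 -> no
String 3 '{{{}{}{}}{}{{}}{}{{}{}}{{{}}}{}{}}': depth seq [1 2 3 2 3 2 3 2 1 2 1 2 3 2 1 2 1 2 3 2 3 2 1 2 3 4 3 2 1 2 1 2 1 0]
  -> pairs=17 depth=4 groups=1 -> no
String 4 '{{{{{{}}}}}{}{}{}{}{}{}{}{}{}}': depth seq [1 2 3 4 5 6 5 4 3 2 1 2 1 2 1 2 1 2 1 2 1 2 1 2 1 2 1 2 1 0]
  -> pairs=15 depth=6 groups=1 -> yes
String 5 '{{{}}{{}}{{}{}}{{}}{{}}{}{}}{{}}{}': depth seq [1 2 3 2 1 2 3 2 1 2 3 2 3 2 1 2 3 2 1 2 3 2 1 2 1 2 1 0 1 2 1 0 1 0]
  -> pairs=17 depth=3 groups=3 -> no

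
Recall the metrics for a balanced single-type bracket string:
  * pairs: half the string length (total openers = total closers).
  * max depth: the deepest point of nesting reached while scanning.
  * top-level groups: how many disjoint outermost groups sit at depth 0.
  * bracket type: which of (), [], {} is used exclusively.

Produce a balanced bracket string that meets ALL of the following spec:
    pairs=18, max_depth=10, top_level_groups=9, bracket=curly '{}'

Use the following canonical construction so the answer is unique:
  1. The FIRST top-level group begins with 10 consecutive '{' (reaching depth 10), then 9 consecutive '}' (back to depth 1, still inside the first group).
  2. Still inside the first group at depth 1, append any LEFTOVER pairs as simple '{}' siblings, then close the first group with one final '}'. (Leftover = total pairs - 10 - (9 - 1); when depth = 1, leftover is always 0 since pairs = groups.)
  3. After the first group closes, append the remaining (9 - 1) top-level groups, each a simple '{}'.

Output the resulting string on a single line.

Answer: {{{{{{{{{{}}}}}}}}}}{}{}{}{}{}{}{}{}

Derivation:
Spec: pairs=18 depth=10 groups=9
Leftover pairs = 18 - 10 - (9-1) = 0
First group: deep chain of depth 10 + 0 sibling pairs
Remaining 8 groups: simple '{}' each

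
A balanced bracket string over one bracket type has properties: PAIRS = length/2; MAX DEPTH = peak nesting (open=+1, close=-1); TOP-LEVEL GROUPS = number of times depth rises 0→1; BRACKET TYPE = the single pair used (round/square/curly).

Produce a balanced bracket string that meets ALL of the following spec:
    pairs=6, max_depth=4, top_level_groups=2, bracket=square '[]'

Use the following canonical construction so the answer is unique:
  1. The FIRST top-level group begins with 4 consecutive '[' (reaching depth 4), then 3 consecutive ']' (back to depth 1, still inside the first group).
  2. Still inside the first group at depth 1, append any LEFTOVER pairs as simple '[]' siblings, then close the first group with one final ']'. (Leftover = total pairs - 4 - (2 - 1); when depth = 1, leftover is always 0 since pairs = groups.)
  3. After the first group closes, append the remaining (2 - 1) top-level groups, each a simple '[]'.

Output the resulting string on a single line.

Spec: pairs=6 depth=4 groups=2
Leftover pairs = 6 - 4 - (2-1) = 1
First group: deep chain of depth 4 + 1 sibling pairs
Remaining 1 groups: simple '[]' each

Answer: [[[[]]][]][]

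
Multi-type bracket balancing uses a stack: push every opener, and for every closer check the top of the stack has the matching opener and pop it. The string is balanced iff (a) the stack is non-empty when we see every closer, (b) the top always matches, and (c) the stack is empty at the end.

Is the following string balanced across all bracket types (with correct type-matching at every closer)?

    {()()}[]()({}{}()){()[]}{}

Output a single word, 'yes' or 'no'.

Answer: yes

Derivation:
pos 0: push '{'; stack = {
pos 1: push '('; stack = {(
pos 2: ')' matches '('; pop; stack = {
pos 3: push '('; stack = {(
pos 4: ')' matches '('; pop; stack = {
pos 5: '}' matches '{'; pop; stack = (empty)
pos 6: push '['; stack = [
pos 7: ']' matches '['; pop; stack = (empty)
pos 8: push '('; stack = (
pos 9: ')' matches '('; pop; stack = (empty)
pos 10: push '('; stack = (
pos 11: push '{'; stack = ({
pos 12: '}' matches '{'; pop; stack = (
pos 13: push '{'; stack = ({
pos 14: '}' matches '{'; pop; stack = (
pos 15: push '('; stack = ((
pos 16: ')' matches '('; pop; stack = (
pos 17: ')' matches '('; pop; stack = (empty)
pos 18: push '{'; stack = {
pos 19: push '('; stack = {(
pos 20: ')' matches '('; pop; stack = {
pos 21: push '['; stack = {[
pos 22: ']' matches '['; pop; stack = {
pos 23: '}' matches '{'; pop; stack = (empty)
pos 24: push '{'; stack = {
pos 25: '}' matches '{'; pop; stack = (empty)
end: stack empty → VALID
Verdict: properly nested → yes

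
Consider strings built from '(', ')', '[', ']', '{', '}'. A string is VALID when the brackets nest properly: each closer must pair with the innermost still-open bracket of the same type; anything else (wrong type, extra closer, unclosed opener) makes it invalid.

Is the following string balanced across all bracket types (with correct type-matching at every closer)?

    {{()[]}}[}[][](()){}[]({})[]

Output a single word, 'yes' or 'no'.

Answer: no

Derivation:
pos 0: push '{'; stack = {
pos 1: push '{'; stack = {{
pos 2: push '('; stack = {{(
pos 3: ')' matches '('; pop; stack = {{
pos 4: push '['; stack = {{[
pos 5: ']' matches '['; pop; stack = {{
pos 6: '}' matches '{'; pop; stack = {
pos 7: '}' matches '{'; pop; stack = (empty)
pos 8: push '['; stack = [
pos 9: saw closer '}' but top of stack is '[' (expected ']') → INVALID
Verdict: type mismatch at position 9: '}' closes '[' → no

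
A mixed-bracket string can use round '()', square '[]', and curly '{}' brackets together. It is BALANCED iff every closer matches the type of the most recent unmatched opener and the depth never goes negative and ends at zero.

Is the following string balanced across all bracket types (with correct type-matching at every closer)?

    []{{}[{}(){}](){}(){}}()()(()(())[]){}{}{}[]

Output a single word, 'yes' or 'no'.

Answer: yes

Derivation:
pos 0: push '['; stack = [
pos 1: ']' matches '['; pop; stack = (empty)
pos 2: push '{'; stack = {
pos 3: push '{'; stack = {{
pos 4: '}' matches '{'; pop; stack = {
pos 5: push '['; stack = {[
pos 6: push '{'; stack = {[{
pos 7: '}' matches '{'; pop; stack = {[
pos 8: push '('; stack = {[(
pos 9: ')' matches '('; pop; stack = {[
pos 10: push '{'; stack = {[{
pos 11: '}' matches '{'; pop; stack = {[
pos 12: ']' matches '['; pop; stack = {
pos 13: push '('; stack = {(
pos 14: ')' matches '('; pop; stack = {
pos 15: push '{'; stack = {{
pos 16: '}' matches '{'; pop; stack = {
pos 17: push '('; stack = {(
pos 18: ')' matches '('; pop; stack = {
pos 19: push '{'; stack = {{
pos 20: '}' matches '{'; pop; stack = {
pos 21: '}' matches '{'; pop; stack = (empty)
pos 22: push '('; stack = (
pos 23: ')' matches '('; pop; stack = (empty)
pos 24: push '('; stack = (
pos 25: ')' matches '('; pop; stack = (empty)
pos 26: push '('; stack = (
pos 27: push '('; stack = ((
pos 28: ')' matches '('; pop; stack = (
pos 29: push '('; stack = ((
pos 30: push '('; stack = (((
pos 31: ')' matches '('; pop; stack = ((
pos 32: ')' matches '('; pop; stack = (
pos 33: push '['; stack = ([
pos 34: ']' matches '['; pop; stack = (
pos 35: ')' matches '('; pop; stack = (empty)
pos 36: push '{'; stack = {
pos 37: '}' matches '{'; pop; stack = (empty)
pos 38: push '{'; stack = {
pos 39: '}' matches '{'; pop; stack = (empty)
pos 40: push '{'; stack = {
pos 41: '}' matches '{'; pop; stack = (empty)
pos 42: push '['; stack = [
pos 43: ']' matches '['; pop; stack = (empty)
end: stack empty → VALID
Verdict: properly nested → yes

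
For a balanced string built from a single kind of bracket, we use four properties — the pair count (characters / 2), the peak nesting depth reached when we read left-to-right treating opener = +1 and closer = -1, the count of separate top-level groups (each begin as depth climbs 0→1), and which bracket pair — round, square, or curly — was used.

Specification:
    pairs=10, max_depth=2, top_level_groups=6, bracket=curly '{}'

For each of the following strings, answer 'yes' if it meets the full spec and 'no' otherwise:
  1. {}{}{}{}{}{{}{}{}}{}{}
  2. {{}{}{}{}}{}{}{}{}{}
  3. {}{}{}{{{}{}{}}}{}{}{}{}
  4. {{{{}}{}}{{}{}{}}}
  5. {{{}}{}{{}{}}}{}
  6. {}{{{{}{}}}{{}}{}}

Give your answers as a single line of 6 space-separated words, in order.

String 1 '{}{}{}{}{}{{}{}{}}{}{}': depth seq [1 0 1 0 1 0 1 0 1 0 1 2 1 2 1 2 1 0 1 0 1 0]
  -> pairs=11 depth=2 groups=8 -> no
String 2 '{{}{}{}{}}{}{}{}{}{}': depth seq [1 2 1 2 1 2 1 2 1 0 1 0 1 0 1 0 1 0 1 0]
  -> pairs=10 depth=2 groups=6 -> yes
String 3 '{}{}{}{{{}{}{}}}{}{}{}{}': depth seq [1 0 1 0 1 0 1 2 3 2 3 2 3 2 1 0 1 0 1 0 1 0 1 0]
  -> pairs=12 depth=3 groups=8 -> no
String 4 '{{{{}}{}}{{}{}{}}}': depth seq [1 2 3 4 3 2 3 2 1 2 3 2 3 2 3 2 1 0]
  -> pairs=9 depth=4 groups=1 -> no
String 5 '{{{}}{}{{}{}}}{}': depth seq [1 2 3 2 1 2 1 2 3 2 3 2 1 0 1 0]
  -> pairs=8 depth=3 groups=2 -> no
String 6 '{}{{{{}{}}}{{}}{}}': depth seq [1 0 1 2 3 4 3 4 3 2 1 2 3 2 1 2 1 0]
  -> pairs=9 depth=4 groups=2 -> no

Answer: no yes no no no no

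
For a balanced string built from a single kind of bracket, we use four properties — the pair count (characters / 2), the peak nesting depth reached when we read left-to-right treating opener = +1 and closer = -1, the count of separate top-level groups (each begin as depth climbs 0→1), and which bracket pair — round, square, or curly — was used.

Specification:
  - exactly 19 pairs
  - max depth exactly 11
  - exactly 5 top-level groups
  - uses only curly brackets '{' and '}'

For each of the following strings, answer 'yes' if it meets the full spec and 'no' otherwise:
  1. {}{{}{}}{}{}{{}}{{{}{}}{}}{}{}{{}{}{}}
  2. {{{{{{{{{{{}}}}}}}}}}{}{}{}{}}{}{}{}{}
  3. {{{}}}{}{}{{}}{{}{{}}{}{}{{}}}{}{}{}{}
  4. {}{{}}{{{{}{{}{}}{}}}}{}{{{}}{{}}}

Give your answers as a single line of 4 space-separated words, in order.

Answer: no yes no no

Derivation:
String 1 '{}{{}{}}{}{}{{}}{{{}{}}{}}{}{}{{}{}{}}': depth seq [1 0 1 2 1 2 1 0 1 0 1 0 1 2 1 0 1 2 3 2 3 2 1 2 1 0 1 0 1 0 1 2 1 2 1 2 1 0]
  -> pairs=19 depth=3 groups=9 -> no
String 2 '{{{{{{{{{{{}}}}}}}}}}{}{}{}{}}{}{}{}{}': depth seq [1 2 3 4 5 6 7 8 9 10 11 10 9 8 7 6 5 4 3 2 1 2 1 2 1 2 1 2 1 0 1 0 1 0 1 0 1 0]
  -> pairs=19 depth=11 groups=5 -> yes
String 3 '{{{}}}{}{}{{}}{{}{{}}{}{}{{}}}{}{}{}{}': depth seq [1 2 3 2 1 0 1 0 1 0 1 2 1 0 1 2 1 2 3 2 1 2 1 2 1 2 3 2 1 0 1 0 1 0 1 0 1 0]
  -> pairs=19 depth=3 groups=9 -> no
String 4 '{}{{}}{{{{}{{}{}}{}}}}{}{{{}}{{}}}': depth seq [1 0 1 2 1 0 1 2 3 4 3 4 5 4 5 4 3 4 3 2 1 0 1 0 1 2 3 2 1 2 3 2 1 0]
  -> pairs=17 depth=5 groups=5 -> no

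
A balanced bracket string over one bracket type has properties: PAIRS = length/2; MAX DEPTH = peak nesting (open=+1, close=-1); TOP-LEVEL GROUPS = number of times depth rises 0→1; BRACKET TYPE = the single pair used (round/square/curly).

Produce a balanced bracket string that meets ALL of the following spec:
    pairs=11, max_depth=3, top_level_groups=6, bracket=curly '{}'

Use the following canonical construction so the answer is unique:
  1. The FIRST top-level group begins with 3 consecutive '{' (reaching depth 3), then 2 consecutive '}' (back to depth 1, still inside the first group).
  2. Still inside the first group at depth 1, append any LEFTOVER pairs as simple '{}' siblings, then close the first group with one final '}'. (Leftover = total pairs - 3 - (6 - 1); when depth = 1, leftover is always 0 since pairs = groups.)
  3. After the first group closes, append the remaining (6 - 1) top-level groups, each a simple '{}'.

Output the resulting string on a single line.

Answer: {{{}}{}{}{}}{}{}{}{}{}

Derivation:
Spec: pairs=11 depth=3 groups=6
Leftover pairs = 11 - 3 - (6-1) = 3
First group: deep chain of depth 3 + 3 sibling pairs
Remaining 5 groups: simple '{}' each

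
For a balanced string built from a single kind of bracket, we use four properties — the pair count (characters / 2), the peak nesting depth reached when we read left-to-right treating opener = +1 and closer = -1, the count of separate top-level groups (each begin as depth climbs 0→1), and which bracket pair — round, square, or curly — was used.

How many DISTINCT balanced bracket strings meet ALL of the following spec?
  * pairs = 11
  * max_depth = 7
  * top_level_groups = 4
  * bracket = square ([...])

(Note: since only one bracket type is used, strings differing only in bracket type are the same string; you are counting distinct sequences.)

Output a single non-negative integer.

Spec: pairs=11 depth=7 groups=4
Count(depth <= 7) = 7068
Count(depth <= 6) = 7012
Count(depth == 7) = 7068 - 7012 = 56

Answer: 56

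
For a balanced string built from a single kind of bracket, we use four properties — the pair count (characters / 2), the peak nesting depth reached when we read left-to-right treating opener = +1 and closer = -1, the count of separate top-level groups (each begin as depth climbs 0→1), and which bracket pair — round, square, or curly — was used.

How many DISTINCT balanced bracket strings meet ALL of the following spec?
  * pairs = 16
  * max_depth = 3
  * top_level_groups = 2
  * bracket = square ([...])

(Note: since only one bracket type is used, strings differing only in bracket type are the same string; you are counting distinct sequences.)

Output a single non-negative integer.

Answer: 69617

Derivation:
Spec: pairs=16 depth=3 groups=2
Count(depth <= 3) = 69632
Count(depth <= 2) = 15
Count(depth == 3) = 69632 - 15 = 69617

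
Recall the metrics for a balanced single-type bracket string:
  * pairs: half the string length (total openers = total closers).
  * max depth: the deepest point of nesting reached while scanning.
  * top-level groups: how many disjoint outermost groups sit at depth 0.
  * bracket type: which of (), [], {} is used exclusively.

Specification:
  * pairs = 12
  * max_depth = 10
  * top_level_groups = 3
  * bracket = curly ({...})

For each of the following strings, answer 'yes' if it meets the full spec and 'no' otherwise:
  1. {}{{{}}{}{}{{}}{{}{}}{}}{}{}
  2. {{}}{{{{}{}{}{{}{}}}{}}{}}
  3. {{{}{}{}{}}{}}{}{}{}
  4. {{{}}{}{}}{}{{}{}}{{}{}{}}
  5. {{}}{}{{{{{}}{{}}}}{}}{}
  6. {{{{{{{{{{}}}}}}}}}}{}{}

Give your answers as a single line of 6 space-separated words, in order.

Answer: no no no no no yes

Derivation:
String 1 '{}{{{}}{}{}{{}}{{}{}}{}}{}{}': depth seq [1 0 1 2 3 2 1 2 1 2 1 2 3 2 1 2 3 2 3 2 1 2 1 0 1 0 1 0]
  -> pairs=14 depth=3 groups=4 -> no
String 2 '{{}}{{{{}{}{}{{}{}}}{}}{}}': depth seq [1 2 1 0 1 2 3 4 3 4 3 4 3 4 5 4 5 4 3 2 3 2 1 2 1 0]
  -> pairs=13 depth=5 groups=2 -> no
String 3 '{{{}{}{}{}}{}}{}{}{}': depth seq [1 2 3 2 3 2 3 2 3 2 1 2 1 0 1 0 1 0 1 0]
  -> pairs=10 depth=3 groups=4 -> no
String 4 '{{{}}{}{}}{}{{}{}}{{}{}{}}': depth seq [1 2 3 2 1 2 1 2 1 0 1 0 1 2 1 2 1 0 1 2 1 2 1 2 1 0]
  -> pairs=13 depth=3 groups=4 -> no
String 5 '{{}}{}{{{{{}}{{}}}}{}}{}': depth seq [1 2 1 0 1 0 1 2 3 4 5 4 3 4 5 4 3 2 1 2 1 0 1 0]
  -> pairs=12 depth=5 groups=4 -> no
String 6 '{{{{{{{{{{}}}}}}}}}}{}{}': depth seq [1 2 3 4 5 6 7 8 9 10 9 8 7 6 5 4 3 2 1 0 1 0 1 0]
  -> pairs=12 depth=10 groups=3 -> yes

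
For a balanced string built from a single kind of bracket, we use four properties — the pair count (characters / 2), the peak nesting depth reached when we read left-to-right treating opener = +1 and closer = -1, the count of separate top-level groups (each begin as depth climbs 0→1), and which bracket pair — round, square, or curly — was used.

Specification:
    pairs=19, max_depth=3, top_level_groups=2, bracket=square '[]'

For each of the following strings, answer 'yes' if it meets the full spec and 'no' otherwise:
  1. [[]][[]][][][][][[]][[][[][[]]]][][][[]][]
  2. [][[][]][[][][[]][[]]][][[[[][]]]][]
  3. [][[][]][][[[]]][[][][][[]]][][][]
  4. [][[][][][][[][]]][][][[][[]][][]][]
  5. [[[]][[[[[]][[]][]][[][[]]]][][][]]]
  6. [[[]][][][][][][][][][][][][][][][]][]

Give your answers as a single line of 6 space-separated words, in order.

Answer: no no no no no yes

Derivation:
String 1 '[[]][[]][][][][][[]][[][[][[]]]][][][[]][]': depth seq [1 2 1 0 1 2 1 0 1 0 1 0 1 0 1 0 1 2 1 0 1 2 1 2 3 2 3 4 3 2 1 0 1 0 1 0 1 2 1 0 1 0]
  -> pairs=21 depth=4 groups=12 -> no
String 2 '[][[][]][[][][[]][[]]][][[[[][]]]][]': depth seq [1 0 1 2 1 2 1 0 1 2 1 2 1 2 3 2 1 2 3 2 1 0 1 0 1 2 3 4 3 4 3 2 1 0 1 0]
  -> pairs=18 depth=4 groups=6 -> no
String 3 '[][[][]][][[[]]][[][][][[]]][][][]': depth seq [1 0 1 2 1 2 1 0 1 0 1 2 3 2 1 0 1 2 1 2 1 2 1 2 3 2 1 0 1 0 1 0 1 0]
  -> pairs=17 depth=3 groups=8 -> no
String 4 '[][[][][][][[][]]][][][[][[]][][]][]': depth seq [1 0 1 2 1 2 1 2 1 2 1 2 3 2 3 2 1 0 1 0 1 0 1 2 1 2 3 2 1 2 1 2 1 0 1 0]
  -> pairs=18 depth=3 groups=6 -> no
String 5 '[[[]][[[[[]][[]][]][[][[]]]][][][]]]': depth seq [1 2 3 2 1 2 3 4 5 6 5 4 5 6 5 4 5 4 3 4 5 4 5 6 5 4 3 2 3 2 3 2 3 2 1 0]
  -> pairs=18 depth=6 groups=1 -> no
String 6 '[[[]][][][][][][][][][][][][][][][]][]': depth seq [1 2 3 2 1 2 1 2 1 2 1 2 1 2 1 2 1 2 1 2 1 2 1 2 1 2 1 2 1 2 1 2 1 2 1 0 1 0]
  -> pairs=19 depth=3 groups=2 -> yes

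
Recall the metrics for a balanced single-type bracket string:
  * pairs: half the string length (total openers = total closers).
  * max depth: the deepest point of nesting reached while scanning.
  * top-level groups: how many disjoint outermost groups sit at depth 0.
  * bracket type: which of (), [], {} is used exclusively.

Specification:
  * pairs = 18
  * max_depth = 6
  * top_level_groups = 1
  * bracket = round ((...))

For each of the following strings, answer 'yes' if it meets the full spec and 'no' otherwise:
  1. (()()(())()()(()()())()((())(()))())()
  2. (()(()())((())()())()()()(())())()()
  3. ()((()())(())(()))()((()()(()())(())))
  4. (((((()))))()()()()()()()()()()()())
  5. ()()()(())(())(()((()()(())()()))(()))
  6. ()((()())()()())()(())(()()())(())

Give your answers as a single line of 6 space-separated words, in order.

Answer: no no no yes no no

Derivation:
String 1 '(()()(())()()(()()())()((())(()))())()': depth seq [1 2 1 2 1 2 3 2 1 2 1 2 1 2 3 2 3 2 3 2 1 2 1 2 3 4 3 2 3 4 3 2 1 2 1 0 1 0]
  -> pairs=19 depth=4 groups=2 -> no
String 2 '(()(()())((())()())()()()(())())()()': depth seq [1 2 1 2 3 2 3 2 1 2 3 4 3 2 3 2 3 2 1 2 1 2 1 2 1 2 3 2 1 2 1 0 1 0 1 0]
  -> pairs=18 depth=4 groups=3 -> no
String 3 '()((()())(())(()))()((()()(()())(())))': depth seq [1 0 1 2 3 2 3 2 1 2 3 2 1 2 3 2 1 0 1 0 1 2 3 2 3 2 3 4 3 4 3 2 3 4 3 2 1 0]
  -> pairs=19 depth=4 groups=4 -> no
String 4 '(((((()))))()()()()()()()()()()()())': depth seq [1 2 3 4 5 6 5 4 3 2 1 2 1 2 1 2 1 2 1 2 1 2 1 2 1 2 1 2 1 2 1 2 1 2 1 0]
  -> pairs=18 depth=6 groups=1 -> yes
String 5 '()()()(())(())(()((()()(())()()))(()))': depth seq [1 0 1 0 1 0 1 2 1 0 1 2 1 0 1 2 1 2 3 4 3 4 3 4 5 4 3 4 3 4 3 2 1 2 3 2 1 0]
  -> pairs=19 depth=5 groups=6 -> no
String 6 '()((()())()()())()(())(()()())(())': depth seq [1 0 1 2 3 2 3 2 1 2 1 2 1 2 1 0 1 0 1 2 1 0 1 2 1 2 1 2 1 0 1 2 1 0]
  -> pairs=17 depth=3 groups=6 -> no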